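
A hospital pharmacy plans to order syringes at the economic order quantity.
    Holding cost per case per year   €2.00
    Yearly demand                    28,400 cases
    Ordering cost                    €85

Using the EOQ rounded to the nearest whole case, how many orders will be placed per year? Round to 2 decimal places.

2DS/H = 2·28,400·85/2 = 2,414,000.00
EOQ = √2,414,000.00 ≈ 1,553.71 → Q = 1,554
N = D/Q = 28,400/1,554 ≈ 18.275 orders/yr

18.28 orders per year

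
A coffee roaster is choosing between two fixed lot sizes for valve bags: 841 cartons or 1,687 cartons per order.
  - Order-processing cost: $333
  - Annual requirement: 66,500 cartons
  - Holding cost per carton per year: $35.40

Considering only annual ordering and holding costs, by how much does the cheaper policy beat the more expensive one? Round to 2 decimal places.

For each Q, cost = (D/Q)·S + (Q/2)·H.
TC(841) = (66,500/841)×333 + (841/2)×35.4 = $41,216.85
TC(1,687) = (66,500/1,687)×333 + (1,687/2)×35.4 = $42,986.46
Cheaper: Q = 841.  Difference = $1,769.60

$1,769.60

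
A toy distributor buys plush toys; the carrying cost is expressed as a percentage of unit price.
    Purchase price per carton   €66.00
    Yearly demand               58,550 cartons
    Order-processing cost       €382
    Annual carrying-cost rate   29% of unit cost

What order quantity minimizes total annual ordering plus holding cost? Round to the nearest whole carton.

1,529 cartons

Holding cost per carton per year: H = 29% × €66 = €19.1400
2DS/H = 2·58,550·382/19.14 = 2,337,105.54
EOQ = √2,337,105.54 ≈ 1,528.76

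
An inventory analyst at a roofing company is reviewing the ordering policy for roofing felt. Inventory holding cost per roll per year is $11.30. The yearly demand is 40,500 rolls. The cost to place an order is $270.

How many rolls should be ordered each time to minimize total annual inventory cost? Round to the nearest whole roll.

Q* = √(2·D·S / H) = √(2·40,500·270 / 11.3) = √1,935,398.2 ≈ 1,391.19

1,391 rolls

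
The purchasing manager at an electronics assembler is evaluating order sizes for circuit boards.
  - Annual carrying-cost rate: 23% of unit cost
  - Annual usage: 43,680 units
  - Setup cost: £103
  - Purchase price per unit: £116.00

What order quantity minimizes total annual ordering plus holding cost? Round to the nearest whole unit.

581 units

Carrying cost H = £116 × 23% = £26.6800/unit/yr
Q* = √(2·D·S / H) = √(2·43,680·103 / 26.68) = √337,259.4 ≈ 580.74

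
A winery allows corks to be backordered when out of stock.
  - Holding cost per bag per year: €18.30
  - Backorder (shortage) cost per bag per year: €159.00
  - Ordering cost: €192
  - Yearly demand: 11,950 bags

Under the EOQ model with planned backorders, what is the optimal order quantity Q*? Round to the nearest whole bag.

529 bags

Q* = √(2DS/H) · √((H + b)/b)
   = √(2 × 11,950 × 192 / 18.3) · √((18.3 + 159) / 159)
   = 500.754 × 1.0560 ≈ 528.79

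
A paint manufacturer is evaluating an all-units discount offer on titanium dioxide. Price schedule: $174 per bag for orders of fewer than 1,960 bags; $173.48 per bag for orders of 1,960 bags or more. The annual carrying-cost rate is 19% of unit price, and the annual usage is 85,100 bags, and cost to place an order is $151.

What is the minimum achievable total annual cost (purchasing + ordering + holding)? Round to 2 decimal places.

$14,802,006.15

H₁ = 19%×$174 = $33.0600;  H₂ = 19%×$173.48 = $32.9612
EOQ₁ = √(2×85,100×151/33.0600) = 881.69  (< 1,960, feasible at tier 1)
EOQ₂ = √(2×85,100×151/32.9612) = 883.01  (< 1,960 → use Q = 1,960 at tier-2 price)
TC(tier 1 (EOQ₁), Q≈881.7) = $14,836,548.73
TC(tier 2, Q≈1,960.0) = $14,802,006.15
Minimum at tier 2: $14,802,006.15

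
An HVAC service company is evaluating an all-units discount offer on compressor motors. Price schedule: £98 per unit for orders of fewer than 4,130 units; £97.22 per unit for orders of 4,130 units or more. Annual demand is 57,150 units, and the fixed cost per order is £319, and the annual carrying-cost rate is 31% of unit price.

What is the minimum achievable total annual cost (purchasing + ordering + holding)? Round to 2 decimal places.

H₁ = 31%×£98 = £30.3800;  H₂ = 31%×£97.22 = £30.1382
EOQ₁ = √(2×57,150×319/30.3800) = 1,095.53  (< 4,130, feasible at tier 1)
EOQ₂ = √(2×57,150×319/30.1382) = 1,099.92  (< 4,130 → use Q = 4,130 at tier-2 price)
TC(tier 1 (EOQ₁), Q≈1,095.5) = £5,633,982.22
TC(tier 2, Q≈4,130.0) = £5,622,772.63
Minimum at tier 2: £5,622,772.63

£5,622,772.63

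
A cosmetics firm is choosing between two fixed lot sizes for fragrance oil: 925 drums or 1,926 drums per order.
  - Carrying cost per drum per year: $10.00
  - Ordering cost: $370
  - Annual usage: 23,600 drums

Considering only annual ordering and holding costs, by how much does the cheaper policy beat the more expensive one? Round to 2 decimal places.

$98.75

For each Q, cost = (D/Q)·S + (Q/2)·H.
TC(925) = (23,600/925)×370 + (925/2)×10 = $14,065.00
TC(1,926) = (23,600/1,926)×370 + (1,926/2)×10 = $14,163.75
Lots of 925 are cheaper by $98.75.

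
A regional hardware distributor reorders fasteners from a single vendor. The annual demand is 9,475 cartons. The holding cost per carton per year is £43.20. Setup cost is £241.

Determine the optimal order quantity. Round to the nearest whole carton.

325 cartons

EOQ = √(2DS/H) = √(2 × 9,475 × 241 / 43.2)
    = √(105,716.44) ≈ 325.14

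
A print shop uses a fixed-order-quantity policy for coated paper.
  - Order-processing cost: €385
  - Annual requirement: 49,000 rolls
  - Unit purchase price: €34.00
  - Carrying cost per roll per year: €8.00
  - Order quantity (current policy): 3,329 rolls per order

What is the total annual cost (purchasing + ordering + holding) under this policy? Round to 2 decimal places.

€1,684,982.87

Orders/yr = 49,000/3,329 = 14.719; ordering cost = 14.719 × €385 = €5,666.87
Average inventory = 3,329/2 = 1664.5; holding cost = 1664.5 × €8 = €13,316.00
Purchase cost = D·C = 49,000 × 34 = €1,666,000.00
Total = €5,666.87 + €13,316.00 + €1,666,000.00 = €1,684,982.87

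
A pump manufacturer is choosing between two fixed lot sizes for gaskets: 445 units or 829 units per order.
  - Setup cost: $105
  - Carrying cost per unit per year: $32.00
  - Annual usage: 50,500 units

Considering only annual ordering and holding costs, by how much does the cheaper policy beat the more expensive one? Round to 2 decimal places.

Annual cost at Q: ordering D·S/Q plus holding Q·H/2.
TC(445) = (50,500/445)×105 + (445/2)×32 = $19,035.73
TC(829) = (50,500/829)×105 + (829/2)×32 = $19,660.26
Lots of 445 are cheaper by $624.53.

$624.53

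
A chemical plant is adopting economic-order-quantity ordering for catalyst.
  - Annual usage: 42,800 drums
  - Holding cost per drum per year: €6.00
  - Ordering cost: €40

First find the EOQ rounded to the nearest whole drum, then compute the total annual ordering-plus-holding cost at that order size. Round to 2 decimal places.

€4,532.55

Q* = √(2·D·S / H) = √(2·42,800·40 / 6) = √570,666.7 ≈ 755.42 → Q = 755 drums
Ordering: D/Q × S = 42,800/755 × €40 = €2,267.55
Holding:  Q/2 × H = 755/2 × €6 = €2,265.00
Total = €2,267.55 + €2,265.00 = €4,532.55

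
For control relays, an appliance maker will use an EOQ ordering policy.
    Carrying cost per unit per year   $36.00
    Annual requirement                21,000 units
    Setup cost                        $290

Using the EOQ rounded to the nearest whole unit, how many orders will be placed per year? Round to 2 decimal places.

Q* = √(2·D·S / H) = √(2·21,000·290 / 36) = √338,333.3 ≈ 581.66 → Q = 582
N = D/Q = 21,000/582 ≈ 36.082 orders/yr

36.08 orders per year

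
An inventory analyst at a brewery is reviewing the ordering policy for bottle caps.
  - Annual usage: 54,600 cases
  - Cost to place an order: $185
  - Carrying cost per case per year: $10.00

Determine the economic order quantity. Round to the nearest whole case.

EOQ = √(2DS/H) = √(2 × 54,600 × 185 / 10)
    = √(2,020,200.00) ≈ 1,421.34

1,421 cases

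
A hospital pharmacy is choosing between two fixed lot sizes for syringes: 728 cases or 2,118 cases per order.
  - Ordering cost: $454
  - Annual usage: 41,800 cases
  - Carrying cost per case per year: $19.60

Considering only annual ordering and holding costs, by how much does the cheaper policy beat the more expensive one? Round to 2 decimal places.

For each Q, cost = (D/Q)·S + (Q/2)·H.
TC(728) = (41,800/728)×454 + (728/2)×19.6 = $33,201.98
TC(2,118) = (41,800/2,118)×454 + (2,118/2)×19.6 = $29,716.36
Lots of 2,118 are cheaper by $3,485.62.

$3,485.62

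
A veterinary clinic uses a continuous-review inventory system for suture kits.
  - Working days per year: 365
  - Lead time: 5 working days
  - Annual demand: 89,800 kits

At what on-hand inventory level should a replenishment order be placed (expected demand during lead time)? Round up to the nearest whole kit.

Daily demand d = 89,800 / 365 = 246.027 kits/day
Demand during lead time = 246.027 × 5 = 1,230.14
Reorder point = 1,230.14 → round up

1,231 kits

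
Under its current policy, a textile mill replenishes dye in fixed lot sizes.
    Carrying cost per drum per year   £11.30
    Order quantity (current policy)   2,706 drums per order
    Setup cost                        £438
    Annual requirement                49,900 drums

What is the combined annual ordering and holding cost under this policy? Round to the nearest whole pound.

Orders/yr = 49,900/2,706 = 18.441; ordering cost = 18.441 × £438 = £8,076.94
Average inventory = 2,706/2 = 1353; holding cost = 1353 × £11.3 = £15,288.90
Total = £8,076.94 + £15,288.90 = £23,365.84

£23,366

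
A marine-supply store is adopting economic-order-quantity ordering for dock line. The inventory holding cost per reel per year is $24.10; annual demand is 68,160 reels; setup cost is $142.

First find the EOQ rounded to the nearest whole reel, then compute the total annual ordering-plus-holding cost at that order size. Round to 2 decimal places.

$21,598.94

2DS/H = 2·68,160·142/24.1 = 803,213.28
EOQ = √803,213.28 ≈ 896.22 → Q = 896 reels
Ordering: D/Q × S = 68,160/896 × $142 = $10,802.14
Holding:  Q/2 × H = 896/2 × $24.1 = $10,796.80
Total = $10,802.14 + $10,796.80 = $21,598.94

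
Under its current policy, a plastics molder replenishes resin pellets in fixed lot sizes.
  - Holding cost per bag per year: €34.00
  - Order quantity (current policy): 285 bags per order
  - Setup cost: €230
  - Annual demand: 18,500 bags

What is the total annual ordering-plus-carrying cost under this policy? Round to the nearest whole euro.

€19,775

Ordering: D/Q × S = 18,500/285 × €230 = €14,929.82
Holding:  Q/2 × H = 285/2 × €34 = €4,845.00
Total = €14,929.82 + €4,845.00 = €19,774.82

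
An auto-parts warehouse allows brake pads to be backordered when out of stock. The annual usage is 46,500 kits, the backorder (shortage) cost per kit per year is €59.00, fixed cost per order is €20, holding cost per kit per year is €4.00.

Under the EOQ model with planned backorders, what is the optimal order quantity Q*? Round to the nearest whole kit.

705 kits

Q* = √(2DS/H) · √((H + b)/b)
   = √(2 × 46,500 × 20 / 4) · √((4 + 59) / 59)
   = 681.909 × 1.0333 ≈ 704.65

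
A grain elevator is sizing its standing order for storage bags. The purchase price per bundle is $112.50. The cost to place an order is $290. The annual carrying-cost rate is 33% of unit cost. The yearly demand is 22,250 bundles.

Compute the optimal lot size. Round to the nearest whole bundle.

590 bundles

Holding cost per bundle per year: H = 33% × $112.5 = $37.1250
Q* = √(2·D·S / H) = √(2·22,250·290 / 37.125) = √347,609.4 ≈ 589.58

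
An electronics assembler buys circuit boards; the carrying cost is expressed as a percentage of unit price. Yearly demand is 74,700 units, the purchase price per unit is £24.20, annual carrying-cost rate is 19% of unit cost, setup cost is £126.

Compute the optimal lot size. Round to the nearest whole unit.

2,023 units

Holding cost per unit per year: H = 19% × £24.2 = £4.5980
Optimal lot size Q* = (2 × 74,700 × £126 / £4.598)^½ ≈ 2,023.37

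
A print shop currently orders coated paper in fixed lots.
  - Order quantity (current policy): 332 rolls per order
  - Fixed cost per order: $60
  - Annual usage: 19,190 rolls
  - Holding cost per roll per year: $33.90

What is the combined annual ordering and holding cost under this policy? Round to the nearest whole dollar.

$9,095

Annual ordering cost = (D/Q)·S = (19,190/332) × 60 = $3,468.07
Annual holding cost  = (Q/2)·H = (332/2) × 33.9 = $5,627.40
Total = $3,468.07 + $5,627.40 = $9,095.47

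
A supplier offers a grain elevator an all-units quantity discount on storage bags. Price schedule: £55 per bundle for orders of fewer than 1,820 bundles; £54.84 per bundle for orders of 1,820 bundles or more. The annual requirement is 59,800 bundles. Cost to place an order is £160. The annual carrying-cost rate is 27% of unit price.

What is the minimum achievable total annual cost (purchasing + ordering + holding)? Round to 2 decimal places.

£3,298,163.33

H₁ = 27%×£55 = £14.8500;  H₂ = 27%×£54.84 = £14.8068
EOQ₁ = √(2×59,800×160/14.8500) = 1,135.17  (< 1,820, feasible at tier 1)
EOQ₂ = √(2×59,800×160/14.8068) = 1,136.83  (< 1,820 → use Q = 1,820 at tier-2 price)
TC(tier 1 (EOQ₁), Q≈1,135.2) = £3,305,857.33
TC(tier 2, Q≈1,820.0) = £3,298,163.33
Minimum at tier 2: £3,298,163.33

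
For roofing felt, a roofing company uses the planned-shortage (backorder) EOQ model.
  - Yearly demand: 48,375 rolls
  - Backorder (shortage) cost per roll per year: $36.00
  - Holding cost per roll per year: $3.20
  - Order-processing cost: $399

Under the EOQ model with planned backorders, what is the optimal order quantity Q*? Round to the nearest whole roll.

3,624 rolls

Q* = √(2DS/H) · √((H + b)/b)
   = √(2 × 48,375 × 399 / 3.2) · √((3.2 + 36) / 36)
   = 3,473.257 × 1.0435 ≈ 3,624.34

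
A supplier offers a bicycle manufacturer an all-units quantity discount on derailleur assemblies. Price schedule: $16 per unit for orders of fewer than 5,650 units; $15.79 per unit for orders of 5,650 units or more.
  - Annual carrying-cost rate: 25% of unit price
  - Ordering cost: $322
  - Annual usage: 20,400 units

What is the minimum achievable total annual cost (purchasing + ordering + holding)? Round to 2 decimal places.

$333,649.17

H₁ = 25%×$16 = $4.0000;  H₂ = 25%×$15.79 = $3.9475
EOQ₁ = √(2×20,400×322/4.0000) = 1,812.29  (< 5,650, feasible at tier 1)
EOQ₂ = √(2×20,400×322/3.9475) = 1,824.30  (< 5,650 → use Q = 5,650 at tier-2 price)
TC(tier 1 (EOQ₁), Q≈1,812.3) = $333,649.17
TC(tier 2, Q≈5,650.0) = $334,430.31
Minimum at tier 1 (EOQ₁): $333,649.17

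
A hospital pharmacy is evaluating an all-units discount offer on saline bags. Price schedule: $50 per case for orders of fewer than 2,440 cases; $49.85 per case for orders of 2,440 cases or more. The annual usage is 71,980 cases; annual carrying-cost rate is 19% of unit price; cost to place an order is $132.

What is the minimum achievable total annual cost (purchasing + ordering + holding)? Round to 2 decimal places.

$3,603,652.23

H₁ = 19%×$50 = $9.5000;  H₂ = 19%×$49.85 = $9.4715
EOQ₁ = √(2×71,980×132/9.5000) = 1,414.31  (< 2,440, feasible at tier 1)
EOQ₂ = √(2×71,980×132/9.4715) = 1,416.44  (< 2,440 → use Q = 2,440 at tier-2 price)
TC(tier 1 (EOQ₁), Q≈1,414.3) = $3,612,435.99
TC(tier 2, Q≈2,440.0) = $3,603,652.23
Minimum at tier 2: $3,603,652.23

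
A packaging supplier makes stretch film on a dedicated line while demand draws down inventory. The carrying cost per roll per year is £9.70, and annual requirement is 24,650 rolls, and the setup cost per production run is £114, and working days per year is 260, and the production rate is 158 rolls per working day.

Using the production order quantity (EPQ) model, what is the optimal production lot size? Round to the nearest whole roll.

d = 24,650/260 = 94.8077 rolls/day;  effective holding cost H(1 − d/p) = 9.7·(1 − 94.8077/158) = 3.87953
Q* = √(2DS / H_eff) = √(2·24,650·114 / 3.87953) ≈ 1,203.61

1,204 rolls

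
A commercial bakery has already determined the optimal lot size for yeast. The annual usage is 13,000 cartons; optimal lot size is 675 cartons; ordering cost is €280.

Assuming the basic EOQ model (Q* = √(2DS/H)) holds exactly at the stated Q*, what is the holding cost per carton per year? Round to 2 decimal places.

EOQ relation: Q² = 2DS/H, so rearrange for the unknown.
H = 2DS / Q² = 2 × 13,000 × 280 / 675² = 15.9781

€15.98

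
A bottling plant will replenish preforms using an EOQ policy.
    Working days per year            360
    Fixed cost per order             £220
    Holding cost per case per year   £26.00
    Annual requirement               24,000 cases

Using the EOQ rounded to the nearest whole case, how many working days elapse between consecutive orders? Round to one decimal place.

9.6 days

2DS/H = 2·24,000·220/26 = 406,153.85
EOQ = √406,153.85 ≈ 637.30 → Q = 637 cases
Days between orders = 360 / (D/Q) = 360 / 37.677 ≈ 9.555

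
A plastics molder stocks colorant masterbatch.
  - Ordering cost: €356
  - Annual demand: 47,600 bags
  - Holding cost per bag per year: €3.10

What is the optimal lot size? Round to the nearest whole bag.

3,306 bags

Optimal lot size Q* = (2 × 47,600 × €356 / €3.1)^½ ≈ 3,306.46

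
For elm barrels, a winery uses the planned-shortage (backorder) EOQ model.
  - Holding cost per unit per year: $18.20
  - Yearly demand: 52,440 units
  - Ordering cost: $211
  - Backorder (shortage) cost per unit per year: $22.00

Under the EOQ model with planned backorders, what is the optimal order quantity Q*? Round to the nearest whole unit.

1,491 units

Q* = √(2DS/H) · √((H + b)/b)
   = √(2 × 52,440 × 211 / 18.2) · √((18.2 + 22) / 22)
   = 1,102.686 × 1.3518 ≈ 1,490.57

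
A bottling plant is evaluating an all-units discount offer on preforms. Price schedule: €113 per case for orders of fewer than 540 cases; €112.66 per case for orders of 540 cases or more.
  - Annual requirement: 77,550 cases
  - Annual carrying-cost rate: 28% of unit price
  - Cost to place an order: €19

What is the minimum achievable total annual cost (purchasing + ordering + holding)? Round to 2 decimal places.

H₁ = 28%×€113 = €31.6400;  H₂ = 28%×€112.66 = €31.5448
EOQ₁ = √(2×77,550×19/31.6400) = 305.19  (< 540, feasible at tier 1)
EOQ₂ = √(2×77,550×19/31.5448) = 305.65  (< 540 → use Q = 540 at tier-2 price)
TC(tier 1 (EOQ₁), Q≈305.2) = €8,772,806.08
TC(tier 2, Q≈540.0) = €8,748,028.71
Minimum at tier 2: €8,748,028.71

€8,748,028.71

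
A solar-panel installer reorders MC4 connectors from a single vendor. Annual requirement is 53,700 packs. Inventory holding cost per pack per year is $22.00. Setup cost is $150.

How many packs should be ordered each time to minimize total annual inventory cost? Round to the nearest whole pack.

Optimal lot size Q* = (2 × 53,700 × $150 / $22)^½ ≈ 855.73

856 packs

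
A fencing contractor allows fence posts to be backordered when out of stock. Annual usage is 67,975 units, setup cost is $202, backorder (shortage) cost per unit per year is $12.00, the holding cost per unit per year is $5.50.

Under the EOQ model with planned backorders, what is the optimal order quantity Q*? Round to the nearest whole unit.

2,698 units

Basic EOQ = √(2·67,975·202/5.5) = 2,234.518
Backorder adjustment √((H+b)/b) = √((5.5+12)/12) = 1.2076
Q* = 2,234.518 × 1.2076 ≈ 2,698.44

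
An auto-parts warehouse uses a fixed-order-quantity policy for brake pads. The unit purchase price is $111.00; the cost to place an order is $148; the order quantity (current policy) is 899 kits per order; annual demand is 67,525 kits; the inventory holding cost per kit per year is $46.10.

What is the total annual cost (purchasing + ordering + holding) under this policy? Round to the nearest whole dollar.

$7,527,113

Orders/yr = 67,525/899 = 75.111; ordering cost = 75.111 × $148 = $11,116.46
Average inventory = 899/2 = 449.5; holding cost = 449.5 × $46.1 = $20,721.95
Purchase cost = D·C = 67,525 × 111 = $7,495,275.00
Total = $11,116.46 + $20,721.95 + $7,495,275.00 = $7,527,113.41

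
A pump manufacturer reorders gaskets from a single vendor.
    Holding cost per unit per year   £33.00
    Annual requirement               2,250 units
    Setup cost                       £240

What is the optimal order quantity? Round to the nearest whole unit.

181 units

2DS/H = 2·2,250·240/33 = 32,727.27
EOQ = √32,727.27 ≈ 180.91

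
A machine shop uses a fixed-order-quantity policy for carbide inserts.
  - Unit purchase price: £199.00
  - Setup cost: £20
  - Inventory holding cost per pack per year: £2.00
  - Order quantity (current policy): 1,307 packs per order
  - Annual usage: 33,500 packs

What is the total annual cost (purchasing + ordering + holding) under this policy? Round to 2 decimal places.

£6,668,319.62

Ordering: D/Q × S = 33,500/1,307 × £20 = £512.62
Holding:  Q/2 × H = 1,307/2 × £2 = £1,307.00
Purchase cost = D·C = 33,500 × 199 = £6,666,500.00
Total = £512.62 + £1,307.00 + £6,666,500.00 = £6,668,319.62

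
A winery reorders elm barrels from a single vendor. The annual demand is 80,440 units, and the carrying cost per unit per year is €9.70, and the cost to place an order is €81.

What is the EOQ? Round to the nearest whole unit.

Q* = √(2·D·S / H) = √(2·80,440·81 / 9.7) = √1,343,430.9 ≈ 1,159.06

1,159 units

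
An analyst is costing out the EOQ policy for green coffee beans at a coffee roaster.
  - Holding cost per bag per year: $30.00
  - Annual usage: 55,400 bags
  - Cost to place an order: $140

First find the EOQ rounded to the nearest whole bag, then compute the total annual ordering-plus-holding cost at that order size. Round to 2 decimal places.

EOQ = √(2DS/H) = √(2 × 55,400 × 140 / 30)
    = √(517,066.67) ≈ 719.07 → Q = 719 bags
Annual ordering cost = (D/Q)·S = (55,400/719) × 140 = $10,787.20
Annual holding cost  = (Q/2)·H = (719/2) × 30 = $10,785.00
Total = $10,787.20 + $10,785.00 = $21,572.20

$21,572.20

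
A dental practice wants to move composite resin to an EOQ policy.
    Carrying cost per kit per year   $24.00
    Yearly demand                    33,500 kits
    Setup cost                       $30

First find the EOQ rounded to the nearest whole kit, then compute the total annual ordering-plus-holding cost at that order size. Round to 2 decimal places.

$6,945.51

EOQ = √(2DS/H) = √(2 × 33,500 × 30 / 24)
    = √(83,750.00) ≈ 289.40 → Q = 289 kits
Orders/yr = 33,500/289 = 115.917; ordering cost = 115.917 × $30 = $3,477.51
Average inventory = 289/2 = 144.5; holding cost = 144.5 × $24 = $3,468.00
Total = $3,477.51 + $3,468.00 = $6,945.51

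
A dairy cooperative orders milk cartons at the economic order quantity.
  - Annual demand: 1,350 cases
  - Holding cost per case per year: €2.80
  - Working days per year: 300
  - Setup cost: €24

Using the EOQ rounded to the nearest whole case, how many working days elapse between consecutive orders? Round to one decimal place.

Q* = √(2·D·S / H) = √(2·1,350·24 / 2.8) = √23,142.9 ≈ 152.13 → Q = 152 cases
Cycle time = (working days × Q)/D = (300 × 152) / 1,350 = 33.778 days

33.8 days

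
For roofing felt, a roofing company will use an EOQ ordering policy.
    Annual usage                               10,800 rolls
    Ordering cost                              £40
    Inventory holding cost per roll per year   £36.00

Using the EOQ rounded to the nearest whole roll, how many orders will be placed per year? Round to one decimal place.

2DS/H = 2·10,800·40/36 = 24,000.00
EOQ = √24,000.00 ≈ 154.92 → Q = 155
N = D/Q = 10,800/155 ≈ 69.677 orders/yr

69.7 orders per year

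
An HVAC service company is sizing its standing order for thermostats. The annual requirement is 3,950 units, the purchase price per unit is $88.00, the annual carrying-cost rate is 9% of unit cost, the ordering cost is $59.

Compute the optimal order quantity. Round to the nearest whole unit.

243 units

H = i·C = 0.09 × $88 = $7.9200 per unit-year
2DS/H = 2·3,950·59/7.92 = 58,851.01
EOQ = √58,851.01 ≈ 242.59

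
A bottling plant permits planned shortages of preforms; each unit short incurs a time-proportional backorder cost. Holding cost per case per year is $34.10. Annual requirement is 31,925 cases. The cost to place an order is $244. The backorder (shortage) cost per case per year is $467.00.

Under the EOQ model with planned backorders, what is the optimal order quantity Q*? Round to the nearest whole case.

Q* = √(2DS/H) · √((H + b)/b)
   = √(2 × 31,925 × 244 / 34.1) · √((34.1 + 467) / 467)
   = 675.924 × 1.0359 ≈ 700.17

700 cases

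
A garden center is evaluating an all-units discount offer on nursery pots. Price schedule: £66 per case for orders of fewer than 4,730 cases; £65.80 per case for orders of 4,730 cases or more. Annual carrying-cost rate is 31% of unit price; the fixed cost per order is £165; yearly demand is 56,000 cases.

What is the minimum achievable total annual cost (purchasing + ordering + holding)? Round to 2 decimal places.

H₁ = 31%×£66 = £20.4600;  H₂ = 31%×£65.80 = £20.3980
EOQ₁ = √(2×56,000×165/20.4600) = 950.38  (< 4,730, feasible at tier 1)
EOQ₂ = √(2×56,000×165/20.3980) = 951.83  (< 4,730 → use Q = 4,730 at tier-2 price)
TC(tier 1 (EOQ₁), Q≈950.4) = £3,715,444.81
TC(tier 2, Q≈4,730.0) = £3,734,994.76
Minimum at tier 1 (EOQ₁): £3,715,444.81

£3,715,444.81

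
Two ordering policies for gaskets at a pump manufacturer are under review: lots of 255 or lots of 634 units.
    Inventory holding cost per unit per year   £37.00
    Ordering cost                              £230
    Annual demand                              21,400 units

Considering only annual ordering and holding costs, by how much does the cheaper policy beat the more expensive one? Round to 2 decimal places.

Annual cost at Q: ordering D·S/Q plus holding Q·H/2.
TC(255) = (21,400/255)×230 + (255/2)×37 = £24,019.46
TC(634) = (21,400/634)×230 + (634/2)×37 = £19,492.41
|ΔTC| = |£24,019.46 − £19,492.41| = £4,527.05

£4,527.05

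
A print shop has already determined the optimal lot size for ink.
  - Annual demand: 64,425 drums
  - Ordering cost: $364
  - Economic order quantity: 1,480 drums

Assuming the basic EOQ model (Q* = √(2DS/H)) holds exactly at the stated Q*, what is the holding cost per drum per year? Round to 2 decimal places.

$21.41

EOQ relation: Q² = 2DS/H, so rearrange for the unknown.
H = 2DS / Q² = 2 × 64,425 × 364 / 1,480² = 21.4123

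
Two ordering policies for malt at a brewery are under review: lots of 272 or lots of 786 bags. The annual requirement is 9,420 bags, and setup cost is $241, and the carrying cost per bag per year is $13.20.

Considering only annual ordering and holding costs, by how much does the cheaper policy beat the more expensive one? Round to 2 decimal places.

$2,065.68

TC(Q) = (D/Q)S + (Q/2)H
TC(272) = (9,420/272)×241 + (272/2)×13.2 = $10,141.60
TC(786) = (9,420/786)×241 + (786/2)×13.2 = $8,075.92
Cheaper: Q = 786.  Difference = $2,065.68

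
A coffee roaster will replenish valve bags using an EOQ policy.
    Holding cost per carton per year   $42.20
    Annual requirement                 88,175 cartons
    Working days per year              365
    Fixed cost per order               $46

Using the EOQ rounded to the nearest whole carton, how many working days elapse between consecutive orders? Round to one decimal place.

Q* = √(2·D·S / H) = √(2·88,175·46 / 42.2) = √192,229.9 ≈ 438.44 → Q = 438 cartons
Days between orders = 365 / (D/Q) = 365 / 201.313 ≈ 1.813

1.8 days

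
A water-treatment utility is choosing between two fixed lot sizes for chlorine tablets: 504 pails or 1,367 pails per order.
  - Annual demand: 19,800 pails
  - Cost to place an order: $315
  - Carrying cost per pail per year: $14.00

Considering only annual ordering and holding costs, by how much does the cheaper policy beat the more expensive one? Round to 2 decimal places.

$1,771.45

Annual cost at Q: ordering D·S/Q plus holding Q·H/2.
TC(504) = (19,800/504)×315 + (504/2)×14 = $15,903.00
TC(1,367) = (19,800/1,367)×315 + (1,367/2)×14 = $14,131.55
Lots of 1,367 are cheaper by $1,771.45.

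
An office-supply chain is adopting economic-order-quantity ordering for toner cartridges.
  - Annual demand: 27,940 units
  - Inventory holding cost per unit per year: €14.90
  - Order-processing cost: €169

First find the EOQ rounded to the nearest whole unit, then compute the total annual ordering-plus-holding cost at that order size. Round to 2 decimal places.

2DS/H = 2·27,940·169/14.9 = 633,806.71
EOQ = √633,806.71 ≈ 796.12 → Q = 796 units
Annual ordering cost = (D/Q)·S = (27,940/796) × 169 = €5,931.98
Annual holding cost  = (Q/2)·H = (796/2) × 14.9 = €5,930.20
Total = €5,931.98 + €5,930.20 = €11,862.18

€11,862.18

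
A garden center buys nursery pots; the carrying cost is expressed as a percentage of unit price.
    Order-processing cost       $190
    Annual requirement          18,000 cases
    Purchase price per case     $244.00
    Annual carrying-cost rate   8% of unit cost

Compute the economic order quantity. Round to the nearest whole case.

Holding cost per case per year: H = 8% × $244 = $19.5200
EOQ = √(2DS/H) = √(2 × 18,000 × 190 / 19.52)
    = √(350,409.84) ≈ 591.95

592 cases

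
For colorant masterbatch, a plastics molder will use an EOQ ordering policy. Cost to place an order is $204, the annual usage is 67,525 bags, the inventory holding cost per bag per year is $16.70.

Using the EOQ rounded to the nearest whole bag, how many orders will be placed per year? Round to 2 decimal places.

52.59 orders per year

EOQ = √(2DS/H) = √(2 × 67,525 × 204 / 16.7)
    = √(1,649,712.57) ≈ 1,284.41 → Q = 1,284
N = D/Q = 67,525/1,284 ≈ 52.590 orders/yr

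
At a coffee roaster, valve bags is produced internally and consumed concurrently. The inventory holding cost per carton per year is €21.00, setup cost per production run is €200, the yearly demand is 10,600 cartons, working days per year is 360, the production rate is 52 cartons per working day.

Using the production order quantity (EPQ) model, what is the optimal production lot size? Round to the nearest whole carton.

682 cartons

d = 10,600/360 = 29.4444 cartons/day;  effective holding cost H(1 − d/p) = 21·(1 − 29.4444/52) = 9.10897
Q* = √(2DS / H_eff) = √(2·10,600·200 / 9.10897) ≈ 682.26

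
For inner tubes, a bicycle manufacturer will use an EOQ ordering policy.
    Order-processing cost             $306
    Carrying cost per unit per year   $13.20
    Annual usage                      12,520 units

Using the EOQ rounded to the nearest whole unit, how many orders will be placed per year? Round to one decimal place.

16.4 orders per year

Optimal lot size Q* = (2 × 12,520 × $306 / $13.2)^½ ≈ 761.89 → Q = 762
Orders per year = D/Q = 12,520 / 762 = 16.430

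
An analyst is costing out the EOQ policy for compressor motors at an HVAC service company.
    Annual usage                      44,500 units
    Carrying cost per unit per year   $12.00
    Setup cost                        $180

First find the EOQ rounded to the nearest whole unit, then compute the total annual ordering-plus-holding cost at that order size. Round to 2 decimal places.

$13,865.06

EOQ = √(2DS/H) = √(2 × 44,500 × 180 / 12)
    = √(1,335,000.00) ≈ 1,155.42 → Q = 1,155 units
Annual ordering cost = (D/Q)·S = (44,500/1,155) × 180 = $6,935.06
Annual holding cost  = (Q/2)·H = (1,155/2) × 12 = $6,930.00
Total = $6,935.06 + $6,930.00 = $13,865.06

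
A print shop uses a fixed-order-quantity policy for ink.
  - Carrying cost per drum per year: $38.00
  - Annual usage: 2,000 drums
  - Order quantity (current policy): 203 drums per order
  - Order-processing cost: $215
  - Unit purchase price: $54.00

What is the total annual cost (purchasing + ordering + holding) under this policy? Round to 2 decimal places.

$113,975.23

Orders/yr = 2,000/203 = 9.852; ordering cost = 9.852 × $215 = $2,118.23
Average inventory = 203/2 = 101.5; holding cost = 101.5 × $38 = $3,857.00
Purchase cost = D·C = 2,000 × 54 = $108,000.00
Total = $2,118.23 + $3,857.00 + $108,000.00 = $113,975.23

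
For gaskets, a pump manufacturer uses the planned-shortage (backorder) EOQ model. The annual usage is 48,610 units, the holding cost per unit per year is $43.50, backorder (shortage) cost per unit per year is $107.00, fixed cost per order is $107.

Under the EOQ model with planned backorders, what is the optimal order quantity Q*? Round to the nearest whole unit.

580 units

Basic EOQ = √(2·48,610·107/43.5) = 489.018
Backorder adjustment √((H+b)/b) = √((43.5+107)/107) = 1.1860
Q* = 489.018 × 1.1860 ≈ 579.96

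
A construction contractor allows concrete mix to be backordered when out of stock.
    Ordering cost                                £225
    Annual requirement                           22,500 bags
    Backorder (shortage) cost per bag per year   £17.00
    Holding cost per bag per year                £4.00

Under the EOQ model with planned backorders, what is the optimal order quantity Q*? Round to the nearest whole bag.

Q* = √(2DS/H) · √((H + b)/b)
   = √(2 × 22,500 × 225 / 4) · √((4 + 17) / 17)
   = 1,590.990 × 1.1114 ≈ 1,768.29

1,768 bags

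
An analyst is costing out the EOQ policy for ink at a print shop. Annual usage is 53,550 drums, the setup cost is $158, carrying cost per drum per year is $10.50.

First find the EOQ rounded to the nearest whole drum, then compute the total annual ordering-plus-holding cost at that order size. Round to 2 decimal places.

EOQ = √(2DS/H) = √(2 × 53,550 × 158 / 10.5)
    = √(1,611,600.00) ≈ 1,269.49 → Q = 1,269 drums
Annual ordering cost = (D/Q)·S = (53,550/1,269) × 158 = $6,667.38
Annual holding cost  = (Q/2)·H = (1,269/2) × 10.5 = $6,662.25
Total = $6,667.38 + $6,662.25 = $13,329.63

$13,329.63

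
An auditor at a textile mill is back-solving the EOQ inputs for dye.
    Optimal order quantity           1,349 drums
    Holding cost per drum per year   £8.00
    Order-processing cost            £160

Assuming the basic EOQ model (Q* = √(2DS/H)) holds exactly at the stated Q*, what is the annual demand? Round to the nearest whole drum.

45,495 drums per year

EOQ relation: Q² = 2DS/H, so rearrange for the unknown.
D = Q²H / (2S) = 1,349² × 8 / (2 × 160) = 45,495.03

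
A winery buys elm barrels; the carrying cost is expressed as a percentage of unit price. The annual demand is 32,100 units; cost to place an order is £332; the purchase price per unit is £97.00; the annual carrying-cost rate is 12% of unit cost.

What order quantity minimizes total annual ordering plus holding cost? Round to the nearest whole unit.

1,353 units

Holding cost per unit per year: H = 12% × £97 = £11.6400
2DS/H = 2·32,100·332/11.64 = 1,831,134.02
EOQ = √1,831,134.02 ≈ 1,353.19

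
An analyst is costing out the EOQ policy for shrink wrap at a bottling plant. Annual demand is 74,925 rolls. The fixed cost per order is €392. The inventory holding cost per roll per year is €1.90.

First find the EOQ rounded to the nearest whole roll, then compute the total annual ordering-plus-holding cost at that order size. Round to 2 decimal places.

Optimal lot size Q* = (2 × 74,925 × €392 / €1.9)^½ ≈ 5,560.25 → Q = 5,560 rolls
Annual ordering cost = (D/Q)·S = (74,925/5,560) × 392 = €5,282.48
Annual holding cost  = (Q/2)·H = (5,560/2) × 1.9 = €5,282.00
Total = €5,282.48 + €5,282.00 = €10,564.48

€10,564.48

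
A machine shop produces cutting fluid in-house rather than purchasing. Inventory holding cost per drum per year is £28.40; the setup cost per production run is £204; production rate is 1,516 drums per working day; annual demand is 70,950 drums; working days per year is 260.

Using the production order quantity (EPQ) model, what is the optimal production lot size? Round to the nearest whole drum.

1,115 drums

Daily demand d = 70,950/260 = 272.885; p = 1516; 1 − d/p = 0.82000
EPQ = √(2DS / (H(1 − d/p)))
    = √(2 × 70,950 × 204 / (28.4 × 0.82000)) ≈ 1,114.91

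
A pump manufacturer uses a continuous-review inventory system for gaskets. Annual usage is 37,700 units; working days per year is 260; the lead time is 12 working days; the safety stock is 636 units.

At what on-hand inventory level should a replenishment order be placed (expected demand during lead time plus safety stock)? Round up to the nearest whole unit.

2,376 units

Daily demand d = 37,700 / 260 = 145.000 units/day
Demand during lead time = 145.000 × 12 = 1,740.00
Reorder point = 1,740.00 + 636 = 2,376.00 → round up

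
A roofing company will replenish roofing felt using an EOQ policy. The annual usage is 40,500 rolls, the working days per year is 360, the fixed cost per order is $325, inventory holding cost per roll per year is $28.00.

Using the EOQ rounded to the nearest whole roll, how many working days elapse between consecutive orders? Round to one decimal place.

Q* = √(2·D·S / H) = √(2·40,500·325 / 28) = √940,178.6 ≈ 969.63 → Q = 970 rolls
Cycle time = (working days × Q)/D = (360 × 970) / 40,500 = 8.622 days

8.6 days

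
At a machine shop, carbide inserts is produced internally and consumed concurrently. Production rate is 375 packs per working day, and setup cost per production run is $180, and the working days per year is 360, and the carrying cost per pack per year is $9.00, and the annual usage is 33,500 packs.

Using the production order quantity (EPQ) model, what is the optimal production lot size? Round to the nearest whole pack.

Daily demand d = 33,500/360 = 93.056; p = 375; 1 − d/p = 0.75185
EPQ = √(2DS / (H(1 − d/p)))
    = √(2 × 33,500 × 180 / (9 × 0.75185)) ≈ 1,335.02

1,335 packs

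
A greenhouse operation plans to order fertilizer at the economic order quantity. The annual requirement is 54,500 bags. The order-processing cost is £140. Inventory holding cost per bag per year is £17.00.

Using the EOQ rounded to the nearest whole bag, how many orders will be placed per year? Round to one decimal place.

2DS/H = 2·54,500·140/17 = 897,647.06
EOQ = √897,647.06 ≈ 947.44 → Q = 947
Orders per year = D/Q = 54,500 / 947 = 57.550

57.6 orders per year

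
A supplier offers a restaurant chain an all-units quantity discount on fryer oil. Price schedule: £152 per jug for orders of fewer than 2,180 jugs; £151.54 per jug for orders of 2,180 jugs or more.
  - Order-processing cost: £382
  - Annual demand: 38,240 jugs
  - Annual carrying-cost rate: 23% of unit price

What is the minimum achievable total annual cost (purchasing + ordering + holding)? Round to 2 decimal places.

£5,839,581.45

H₁ = 23%×£152 = £34.9600;  H₂ = 23%×£151.54 = £34.8542
EOQ₁ = √(2×38,240×382/34.9600) = 914.16  (< 2,180, feasible at tier 1)
EOQ₂ = √(2×38,240×382/34.8542) = 915.54  (< 2,180 → use Q = 2,180 at tier-2 price)
TC(tier 1 (EOQ₁), Q≈914.2) = £5,844,438.86
TC(tier 2, Q≈2,180.0) = £5,839,581.45
Minimum at tier 2: £5,839,581.45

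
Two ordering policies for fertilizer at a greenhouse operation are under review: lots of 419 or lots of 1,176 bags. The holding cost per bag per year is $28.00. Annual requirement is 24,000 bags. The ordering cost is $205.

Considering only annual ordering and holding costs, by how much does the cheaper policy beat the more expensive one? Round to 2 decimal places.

Annual cost at Q: ordering D·S/Q plus holding Q·H/2.
TC(419) = (24,000/419)×205 + (419/2)×28 = $17,608.24
TC(1,176) = (24,000/1,176)×205 + (1,176/2)×28 = $20,647.67
Cheaper: Q = 419.  Difference = $3,039.43

$3,039.43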